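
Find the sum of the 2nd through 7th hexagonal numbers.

251

Σ i(2i−1) = 2Σi² − Σi over i = 2..7.
Σi = 28 − 1 = 27 and Σi² = 140 − 1 = 139.
2·139 − 1·27 = 251.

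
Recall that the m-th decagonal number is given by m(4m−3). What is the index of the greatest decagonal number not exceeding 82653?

144

Solve n(4n−3) ≤ 82653 for integer n.
n = 144 gives 82512 ≤ 82653, while n = 145 gives 83665 > 82653; so the answer is index 144.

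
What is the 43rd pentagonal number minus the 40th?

372

43·(3·43 − 1)/2 = 2752 and 40·(3·40 − 1)/2 = 2380.
Difference: 2752 − 2380 = 372.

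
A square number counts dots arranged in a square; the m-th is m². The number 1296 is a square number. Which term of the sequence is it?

36

We need n² = 1296, so n = √1296 = 36.
Check: 36² = 1296. ✓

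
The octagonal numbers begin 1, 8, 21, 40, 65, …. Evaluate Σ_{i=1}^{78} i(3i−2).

477555

Σ i(3i−2) = 3Σi² − 2Σi over i = 1..78.
Σi = 3081 and Σi² = 161239.
3·161239 − 2·3081 = 477555.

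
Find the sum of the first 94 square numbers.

281295

Σ_{i=1}^{94} i² = 94·95·189/6 = 281295.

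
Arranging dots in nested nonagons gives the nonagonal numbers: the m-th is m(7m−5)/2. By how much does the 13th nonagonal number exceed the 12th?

Consecutive nonagonal numbers differ by 7n − 6: here 7·13 − 6 = 85.

85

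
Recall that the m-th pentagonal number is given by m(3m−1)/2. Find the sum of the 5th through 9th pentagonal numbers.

365

Σ i(3i−1)/2 = (3Σi² − Σi) / 2 over i = 5..9.
Σi = 45 − 10 = 35 and Σi² = 285 − 30 = 255.
(3·255 − 1·35) / 2 = 730/2 = 365.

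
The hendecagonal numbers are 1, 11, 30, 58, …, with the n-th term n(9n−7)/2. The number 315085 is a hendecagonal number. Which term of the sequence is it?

265

Set n(9n−7)/2 = 315085, giving 9n² − 7n − 630170 = 0.
So n = (7 + 4763) / 18 = 4770/18 = 265.
Check: 265·(9·265 − 7)/2 = 315085. ✓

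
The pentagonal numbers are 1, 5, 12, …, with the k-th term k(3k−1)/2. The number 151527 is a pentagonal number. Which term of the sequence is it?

Set n(3n−1)/2 = 151527, giving 3n² − n − 303054 = 0.
The discriminant is 1 + 24·151527 = 3636649, and √3636649 = 1907.
So n = (1 + 1907) / 6 = 1908/6 = 318.
Check: 318·(3·318 − 1)/2 = 151527. ✓

318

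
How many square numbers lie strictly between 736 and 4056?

The n-th square number is n².
Smallest index with value > 736: n = 28 (giving 784).
Largest index with value < 4056: n = 63 (giving 3969).
Indices 28 through 63: 36 terms.

36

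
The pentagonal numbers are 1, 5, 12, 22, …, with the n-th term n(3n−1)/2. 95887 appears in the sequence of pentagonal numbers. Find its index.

Set n(3n−1)/2 = 95887, giving 3n² − n − 191774 = 0.
The discriminant is 1 + 24·95887 = 2301289, and √2301289 = 1517.
So n = (1 + 1517) / 6 = 1518/6 = 253.

253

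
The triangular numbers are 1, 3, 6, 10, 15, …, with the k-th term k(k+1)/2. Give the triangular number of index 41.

41·42/2 = 1722/2 = 861.

861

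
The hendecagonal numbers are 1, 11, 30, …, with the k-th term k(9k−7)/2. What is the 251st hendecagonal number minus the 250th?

2251

Consecutive hendecagonal numbers differ by 9n − 8: here 9·251 − 8 = 2251.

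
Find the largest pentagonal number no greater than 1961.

1926

Solve n(3n−1)/2 ≤ 1961 for integer n.
n = 36 gives 1926 ≤ 1961, while n = 37 gives 2035 > 1961; so the answer is 1926.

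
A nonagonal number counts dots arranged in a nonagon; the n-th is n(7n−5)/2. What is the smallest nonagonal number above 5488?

5500

Solve n(7n−5)/2 > 5488 for integer n.
The largest n with value ≤ 5488 is 39 (since 5226 ≤ 5488 < 5500), so the first above is n = 40, value 5500.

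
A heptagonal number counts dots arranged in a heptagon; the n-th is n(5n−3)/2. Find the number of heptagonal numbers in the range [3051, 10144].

29

The n-th heptagonal number is n(5n−3)/2.
Smallest index with value ≥ 3051: n = 36 (giving 3186).
Largest index with value ≤ 10144: n = 64 (giving 10144).
Indices 36 through 64: 29 terms.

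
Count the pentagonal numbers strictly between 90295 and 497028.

330

The n-th pentagonal number is n(3n−1)/2.
Smallest index with value > 90295: n = 246 (giving 90651).
Largest index with value < 497028: n = 575 (giving 495650).
Indices 246 through 575: 330 terms.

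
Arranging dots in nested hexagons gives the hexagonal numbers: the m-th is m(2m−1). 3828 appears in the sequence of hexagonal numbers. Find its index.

Set n(2n−1) = 3828, giving 2n² − n − 3828 = 0.
The discriminant is 1 + 8·3828 = 30625, and √30625 = 175.
So n = (1 + 175) / 4 = 176/4 = 44.

44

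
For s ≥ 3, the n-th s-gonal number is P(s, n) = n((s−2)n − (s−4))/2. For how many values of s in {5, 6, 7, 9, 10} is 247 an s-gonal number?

1

s = 5: P(5, 13) = 247. ✓
s = 6: P(6, 11) = 231 and P(6, 12) = 276; 247 is not s-gonal.
s = 7: P(7, 10) = 235 and P(7, 11) = 286; 247 is not s-gonal.
s = 9: P(9, 8) = 204 and P(9, 9) = 261; 247 is not s-gonal.
s = 10: P(10, 8) = 232 and P(10, 9) = 297; 247 is not s-gonal.
Hits: s ∈ {5} → 1.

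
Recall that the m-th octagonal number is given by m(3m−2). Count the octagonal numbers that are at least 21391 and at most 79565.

The n-th octagonal number is n(3n−2).
Smallest index with value ≥ 21391: n = 85 (giving 21505).
Largest index with value ≤ 79565: n = 163 (giving 79381).
Indices 85 through 163: 79 terms.

79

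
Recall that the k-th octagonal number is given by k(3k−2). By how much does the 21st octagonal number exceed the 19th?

21·(3·21 − 2) = 1281 and 19·(3·19 − 2) = 1045.
Difference: 1281 − 1045 = 236.

236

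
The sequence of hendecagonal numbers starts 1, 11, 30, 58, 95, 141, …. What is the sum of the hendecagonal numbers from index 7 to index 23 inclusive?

Σ i(9i−7)/2 = (9Σi² − 7Σi) / 2 over i = 7..23.
Σi = 276 − 21 = 255 and Σi² = 4324 − 91 = 4233.
(9·4233 − 7·255) / 2 = 36312/2 = 18156.

18156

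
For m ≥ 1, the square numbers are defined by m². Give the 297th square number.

88209

The 297th square number is n² with n = 297.
297² = 88209.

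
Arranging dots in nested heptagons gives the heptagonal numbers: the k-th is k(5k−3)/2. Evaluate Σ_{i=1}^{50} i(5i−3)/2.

Σ i(5i−3)/2 = (5Σi² − 3Σi) / 2 over i = 1..50.
Σi = 1275 and Σi² = 42925.
(5·42925 − 3·1275) / 2 = 210800/2 = 105400.

105400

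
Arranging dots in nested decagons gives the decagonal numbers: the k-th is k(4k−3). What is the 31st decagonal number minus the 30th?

Consecutive decagonal numbers differ by 8n − 7: here 8·31 − 7 = 241.

241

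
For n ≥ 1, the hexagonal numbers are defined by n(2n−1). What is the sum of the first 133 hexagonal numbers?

1577247

Σ i(2i−1) = 2Σi² − Σi over i = 1..133.
Σi = 8911 and Σi² = 793079.
2·793079 − 1·8911 = 1577247.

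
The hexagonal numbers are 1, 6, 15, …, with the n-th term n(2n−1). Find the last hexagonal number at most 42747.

Solve n(2n−1) ≤ 42747 for integer n.
n = 146 gives 42486 ≤ 42747, while n = 147 gives 43071 > 42747; so the answer is 42486.

42486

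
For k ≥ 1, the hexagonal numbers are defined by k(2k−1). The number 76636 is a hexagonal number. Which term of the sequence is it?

Set n(2n−1) = 76636, giving 2n² − n − 76636 = 0.
The discriminant is 1 + 8·76636 = 613089, and √613089 = 783.
So n = (1 + 783) / 4 = 784/4 = 196.

196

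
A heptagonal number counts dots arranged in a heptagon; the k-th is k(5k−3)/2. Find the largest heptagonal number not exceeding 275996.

275062

Solve n(5n−3)/2 ≤ 275996 for integer n.
n = 332 gives 275062 ≤ 275996, while n = 333 gives 276723 > 275996; so the answer is 275062.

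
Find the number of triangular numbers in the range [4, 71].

The n-th triangular number is n(n+1)/2.
Smallest index with value ≥ 4: n = 3 (giving 6).
Largest index with value ≤ 71: n = 11 (giving 66).
Indices 3 through 11: 9 terms.

9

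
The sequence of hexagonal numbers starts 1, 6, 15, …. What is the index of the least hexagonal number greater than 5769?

54

Solve n(2n−1) > 5769 for integer n.
The largest n with value ≤ 5769 is 53 (since 5565 ≤ 5769 < 5778), so the first above is n = 54, value 5778.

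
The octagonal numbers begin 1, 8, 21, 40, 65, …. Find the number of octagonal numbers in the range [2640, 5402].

The n-th octagonal number is n(3n−2).
Smallest index with value ≥ 2640: n = 30 (giving 2640).
Largest index with value ≤ 5402: n = 42 (giving 5208).
Indices 30 through 42: 13 terms.

13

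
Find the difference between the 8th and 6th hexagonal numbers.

8·(2·8 − 1) = 120 and 6·(2·6 − 1) = 66.
Difference: 120 − 66 = 54.

54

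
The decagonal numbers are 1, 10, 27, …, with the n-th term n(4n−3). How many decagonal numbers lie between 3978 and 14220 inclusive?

The n-th decagonal number is n(4n−3).
Smallest index with value ≥ 3978: n = 32 (giving 4000).
Largest index with value ≤ 14220: n = 60 (giving 14220).
Indices 32 through 60: 29 terms.

29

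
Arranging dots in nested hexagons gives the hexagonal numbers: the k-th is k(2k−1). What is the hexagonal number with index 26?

1326

The 26th hexagonal number is n(2n−1) with n = 26.
26·(2·26 − 1) = 26·51 = 1326.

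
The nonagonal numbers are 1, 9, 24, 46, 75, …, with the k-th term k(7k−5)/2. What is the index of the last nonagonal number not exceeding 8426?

Solve n(7n−5)/2 ≤ 8426 for integer n.
n = 49 gives 8281 ≤ 8426, while n = 50 gives 8625 > 8426; so the answer is index 49.

49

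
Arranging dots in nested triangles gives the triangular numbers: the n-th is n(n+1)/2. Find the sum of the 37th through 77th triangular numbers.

70643

Σ i(i+1)/2 = (Σi² + Σi) / 2 over i = 37..77.
Σi = 3003 − 666 = 2337 and Σi² = 155155 − 16206 = 138949.
(1·138949 + 1·2337) / 2 = 141286/2 = 70643.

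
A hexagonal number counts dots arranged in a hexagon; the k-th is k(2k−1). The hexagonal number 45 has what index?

5

Set n(2n−1) = 45, giving 2n² − n − 45 = 0.
So n = (1 + 19) / 4 = 20/4 = 5.
Check: 5·(2·5 − 1) = 45. ✓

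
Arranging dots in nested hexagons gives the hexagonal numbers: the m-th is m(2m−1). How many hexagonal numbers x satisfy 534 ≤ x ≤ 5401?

The n-th hexagonal number is n(2n−1).
Smallest index with value ≥ 534: n = 17 (giving 561).
Largest index with value ≤ 5401: n = 52 (giving 5356).
Indices 17 through 52: 36 terms.

36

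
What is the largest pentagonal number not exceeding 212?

Solve n(3n−1)/2 ≤ 212 for integer n.
n = 12 gives 210 ≤ 212, while n = 13 gives 247 > 212; so the answer is 210.

210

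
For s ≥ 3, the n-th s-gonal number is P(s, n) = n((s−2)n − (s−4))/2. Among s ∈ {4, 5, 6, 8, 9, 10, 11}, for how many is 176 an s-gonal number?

s = 4: P(4, 13) = 169 and P(4, 14) = 196; 176 is not s-gonal.
s = 5: P(5, 11) = 176. ✓
s = 6: P(6, 9) = 153 and P(6, 10) = 190; 176 is not s-gonal.
s = 8: P(8, 8) = 176. ✓
s = 9: P(9, 7) = 154 and P(9, 8) = 204; 176 is not s-gonal.
s = 10: P(10, 7) = 175 and P(10, 8) = 232; 176 is not s-gonal.
s = 11: P(11, 6) = 141 and P(11, 7) = 196; 176 is not s-gonal.
Hits: s ∈ {5, 8} → 2.

2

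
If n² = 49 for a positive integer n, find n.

7

We need n² = 49, so n = √49 = 7.
Check: 7² = 49. ✓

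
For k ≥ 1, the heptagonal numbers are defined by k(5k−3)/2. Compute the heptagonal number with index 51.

6426

51·(5·51 − 3)/2 = 51·252/2 = 51·126 = 6426.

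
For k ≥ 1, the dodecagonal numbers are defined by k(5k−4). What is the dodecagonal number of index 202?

203212

202·(5·202 − 4) = 202·1006 = 203212.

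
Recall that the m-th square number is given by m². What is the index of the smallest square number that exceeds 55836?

Solve n² > 55836 for integer n.
The largest n with value ≤ 55836 is 236 (since 55696 ≤ 55836 < 56169), so the first above is n = 237, value 56169.

237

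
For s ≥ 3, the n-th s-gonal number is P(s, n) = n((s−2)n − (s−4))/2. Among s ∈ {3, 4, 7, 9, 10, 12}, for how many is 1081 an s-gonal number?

s = 3: P(3, 46) = 1081. ✓
s = 4: P(4, 32) = 1024 and P(4, 33) = 1089; 1081 is not s-gonal.
s = 7: P(7, 21) = 1071 and P(7, 22) = 1177; 1081 is not s-gonal.
s = 9: P(9, 17) = 969 and P(9, 18) = 1089; 1081 is not s-gonal.
s = 10: P(10, 16) = 976 and P(10, 17) = 1105; 1081 is not s-gonal.
s = 12: P(12, 15) = 1065 and P(12, 16) = 1216; 1081 is not s-gonal.
Hits: s ∈ {3} → 1.

1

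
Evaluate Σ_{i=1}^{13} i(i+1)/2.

455

Σ i(i+1)/2 = (Σi² + Σi) / 2 over i = 1..13.
Σi = 91 and Σi² = 819.
(1·819 + 1·91) / 2 = 910/2 = 455.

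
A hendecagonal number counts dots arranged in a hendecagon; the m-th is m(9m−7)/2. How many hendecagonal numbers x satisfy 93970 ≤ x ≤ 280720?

The n-th hendecagonal number is n(9n−7)/2.
Smallest index with value ≥ 93970: n = 145 (giving 94105).
Largest index with value ≤ 280720: n = 250 (giving 280375).
Indices 145 through 250: 106 terms.

106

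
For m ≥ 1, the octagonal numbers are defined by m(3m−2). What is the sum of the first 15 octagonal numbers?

Σ i(3i−2) = 3Σi² − 2Σi over i = 1..15.
Σi = 120 and Σi² = 1240.
3·1240 − 2·120 = 3480.

3480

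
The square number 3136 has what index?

56

We need n² = 3136, so n = √3136 = 56.
Check: 56² = 3136. ✓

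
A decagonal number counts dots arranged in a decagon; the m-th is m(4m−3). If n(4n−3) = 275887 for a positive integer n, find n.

Set n(4n−3) = 275887, giving 4n² − 3n − 275887 = 0.
The discriminant is 9 + 16·275887 = 4414201, and √4414201 = 2101.
So n = (3 + 2101) / 8 = 2104/8 = 263.

263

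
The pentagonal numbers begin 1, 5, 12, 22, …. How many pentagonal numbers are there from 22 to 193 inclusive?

8

The n-th pentagonal number is n(3n−1)/2.
Smallest index with value ≥ 22: n = 4 (giving 22).
Largest index with value ≤ 193: n = 11 (giving 176).
Indices 4 through 11: 8 terms.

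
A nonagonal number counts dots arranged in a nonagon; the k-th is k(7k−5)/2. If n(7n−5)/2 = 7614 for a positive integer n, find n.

Set n(7n−5)/2 = 7614, giving 7n² − 5n − 15228 = 0.
So n = (5 + 653) / 14 = 658/14 = 47.

47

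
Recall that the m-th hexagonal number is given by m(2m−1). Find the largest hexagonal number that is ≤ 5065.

Solve n(2n−1) ≤ 5065 for integer n.
n = 50 gives 4950 ≤ 5065, while n = 51 gives 5151 > 5065; so the answer is 4950.

4950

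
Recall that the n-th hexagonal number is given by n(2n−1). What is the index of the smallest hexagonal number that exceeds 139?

Solve n(2n−1) > 139 for integer n.
The largest n with value ≤ 139 is 8 (since 120 ≤ 139 < 153), so the first above is n = 9, value 153.

9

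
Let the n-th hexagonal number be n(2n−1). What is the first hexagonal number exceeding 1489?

Solve n(2n−1) > 1489 for integer n.
The largest n with value ≤ 1489 is 27 (since 1431 ≤ 1489 < 1540), so the first above is n = 28, value 1540.

1540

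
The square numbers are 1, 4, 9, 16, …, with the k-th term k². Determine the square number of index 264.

69696

The 264th square number is n² with n = 264.
264² = 69696.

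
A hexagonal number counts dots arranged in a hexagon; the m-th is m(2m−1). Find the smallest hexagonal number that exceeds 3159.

Solve n(2n−1) > 3159 for integer n.
The largest n with value ≤ 3159 is 39 (since 3003 ≤ 3159 < 3160), so the first above is n = 40, value 3160.

3160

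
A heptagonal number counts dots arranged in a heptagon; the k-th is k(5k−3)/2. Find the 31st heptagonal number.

2356

The 31st heptagonal number is n(5n−3)/2 with n = 31.
31·(5·31 − 3)/2 = 31·152/2 = 31·76 = 2356.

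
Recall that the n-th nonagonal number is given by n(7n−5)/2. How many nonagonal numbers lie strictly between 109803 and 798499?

300

The n-th nonagonal number is n(7n−5)/2.
Smallest index with value > 109803: n = 178 (giving 110449).
Largest index with value < 798499: n = 477 (giving 795159).
Indices 178 through 477: 300 terms.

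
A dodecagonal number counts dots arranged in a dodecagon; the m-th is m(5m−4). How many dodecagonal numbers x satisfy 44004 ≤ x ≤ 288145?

146

The n-th dodecagonal number is n(5n−4).
Smallest index with value ≥ 44004: n = 95 (giving 44745).
Largest index with value ≤ 288145: n = 240 (giving 287040).
Indices 95 through 240: 146 terms.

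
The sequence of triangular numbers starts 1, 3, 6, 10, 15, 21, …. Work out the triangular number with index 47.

The 47th triangular number is n(n+1)/2 with n = 47.
47·48/2 = 2256/2 = 1128.

1128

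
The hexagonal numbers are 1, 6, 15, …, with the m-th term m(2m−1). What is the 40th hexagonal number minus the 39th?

157

Consecutive hexagonal numbers differ by 4n − 3: here 4·40 − 3 = 157.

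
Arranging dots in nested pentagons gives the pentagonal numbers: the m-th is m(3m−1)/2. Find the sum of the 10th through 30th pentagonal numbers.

13545

Σ i(3i−1)/2 = (3Σi² − Σi) / 2 over i = 10..30.
Σi = 465 − 45 = 420 and Σi² = 9455 − 285 = 9170.
(3·9170 − 1·420) / 2 = 27090/2 = 13545.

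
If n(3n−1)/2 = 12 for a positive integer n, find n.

3

Set n(3n−1)/2 = 12, giving 3n² − n − 24 = 0.
So n = (1 + 17) / 6 = 18/6 = 3.
Check: 3·(3·3 − 1)/2 = 12. ✓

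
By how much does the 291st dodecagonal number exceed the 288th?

8673

291·(5·291 − 4) = 422241 and 288·(5·288 − 4) = 413568.
Difference: 422241 − 413568 = 8673.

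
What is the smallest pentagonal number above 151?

Solve n(3n−1)/2 > 151 for integer n.
The largest n with value ≤ 151 is 10 (since 145 ≤ 151 < 176), so the first above is n = 11, value 176.

176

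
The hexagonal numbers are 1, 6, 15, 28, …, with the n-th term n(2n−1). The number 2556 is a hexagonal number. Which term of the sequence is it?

36

Set n(2n−1) = 2556, giving 2n² − n − 2556 = 0.
The discriminant is 1 + 8·2556 = 20449, and √20449 = 143.
So n = (1 + 143) / 4 = 144/4 = 36.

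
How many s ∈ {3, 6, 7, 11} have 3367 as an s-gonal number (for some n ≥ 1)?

s = 3: P(3, 81) = 3321 and P(3, 82) = 3403; 3367 is not s-gonal.
s = 6: P(6, 41) = 3321 and P(6, 42) = 3486; 3367 is not s-gonal.
s = 7: P(7, 37) = 3367. ✓
s = 11: P(11, 27) = 3186 and P(11, 28) = 3430; 3367 is not s-gonal.
Hits: s ∈ {7} → 1.

1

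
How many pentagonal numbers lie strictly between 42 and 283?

The n-th pentagonal number is n(3n−1)/2.
Smallest index with value > 42: n = 6 (giving 51).
Largest index with value < 283: n = 13 (giving 247).
Indices 6 through 13: 8 terms.

8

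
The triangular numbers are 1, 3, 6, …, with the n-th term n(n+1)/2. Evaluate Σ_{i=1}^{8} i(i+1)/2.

120

Σ i(i+1)/2 = (Σi² + Σi) / 2 over i = 1..8.
Σi = 36 and Σi² = 204.
(1·204 + 1·36) / 2 = 240/2 = 120.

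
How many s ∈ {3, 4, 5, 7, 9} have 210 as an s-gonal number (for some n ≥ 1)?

s = 3: P(3, 20) = 210. ✓
s = 4: P(4, 14) = 196 and P(4, 15) = 225; 210 is not s-gonal.
s = 5: P(5, 12) = 210. ✓
s = 7: P(7, 9) = 189 and P(7, 10) = 235; 210 is not s-gonal.
s = 9: P(9, 8) = 204 and P(9, 9) = 261; 210 is not s-gonal.
Hits: s ∈ {3, 5} → 2.

2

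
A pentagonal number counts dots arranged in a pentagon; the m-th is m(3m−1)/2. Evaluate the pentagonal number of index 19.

The 19th pentagonal number is n(3n−1)/2 with n = 19.
19·(3·19 − 1)/2 = 19·56/2 = 19·28 = 532.

532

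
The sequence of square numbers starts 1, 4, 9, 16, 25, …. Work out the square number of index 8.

64

The 8th square number is n² with n = 8.
8² = 64.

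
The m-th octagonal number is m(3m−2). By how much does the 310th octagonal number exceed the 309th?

1855

Consecutive octagonal numbers differ by 6n − 5: here 6·310 − 5 = 1855.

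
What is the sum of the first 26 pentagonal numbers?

9126

Σ i(3i−1)/2 = (3Σi² − Σi) / 2 over i = 1..26.
Σi = 351 and Σi² = 6201.
(3·6201 − 1·351) / 2 = 18252/2 = 9126.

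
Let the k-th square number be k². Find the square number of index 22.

484

The 22nd square number is n² with n = 22.
22² = 484.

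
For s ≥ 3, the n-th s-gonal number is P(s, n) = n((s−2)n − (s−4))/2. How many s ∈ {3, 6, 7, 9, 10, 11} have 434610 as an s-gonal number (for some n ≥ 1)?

1

s = 3: P(3, 931) = 433846 and P(3, 932) = 434778; 434610 is not s-gonal.
s = 6: P(6, 466) = 433846 and P(6, 467) = 435711; 434610 is not s-gonal.
s = 7: P(7, 417) = 434097 and P(7, 418) = 436183; 434610 is not s-gonal.
s = 9: P(9, 352) = 432784 and P(9, 353) = 435249; 434610 is not s-gonal.
s = 10: P(10, 330) = 434610. ✓
s = 11: P(11, 311) = 434156 and P(11, 312) = 436956; 434610 is not s-gonal.
Hits: s ∈ {10} → 1.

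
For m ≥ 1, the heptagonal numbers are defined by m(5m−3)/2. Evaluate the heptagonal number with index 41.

The 41st heptagonal number is n(5n−3)/2 with n = 41.
41·(5·41 − 3)/2 = 41·202/2 = 41·101 = 4141.

4141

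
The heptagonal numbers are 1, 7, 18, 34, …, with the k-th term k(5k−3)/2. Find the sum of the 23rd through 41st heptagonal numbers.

Σ i(5i−3)/2 = (5Σi² − 3Σi) / 2 over i = 23..41.
Σi = 861 − 253 = 608 and Σi² = 23821 − 3795 = 20026.
(5·20026 − 3·608) / 2 = 98306/2 = 49153.

49153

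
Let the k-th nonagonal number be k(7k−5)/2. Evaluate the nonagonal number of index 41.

The 41st nonagonal number is n(7n−5)/2 with n = 41.
41·(7·41 − 5)/2 = 41·282/2 = 41·141 = 5781.

5781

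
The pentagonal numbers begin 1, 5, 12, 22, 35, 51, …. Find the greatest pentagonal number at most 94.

92

Solve n(3n−1)/2 ≤ 94 for integer n.
n = 8 gives 92 ≤ 94, while n = 9 gives 117 > 94; so the answer is 92.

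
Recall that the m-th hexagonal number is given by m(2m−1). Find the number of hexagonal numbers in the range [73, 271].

5

The n-th hexagonal number is n(2n−1).
Smallest index with value ≥ 73: n = 7 (giving 91).
Largest index with value ≤ 271: n = 11 (giving 231).
Indices 7 through 11: 5 terms.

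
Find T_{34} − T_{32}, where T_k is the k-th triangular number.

34·35/2 = 595 and 32·33/2 = 528.
Difference: 595 − 528 = 67.

67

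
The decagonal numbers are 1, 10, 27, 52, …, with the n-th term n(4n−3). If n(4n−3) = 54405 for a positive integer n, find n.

Set n(4n−3) = 54405, giving 4n² − 3n − 54405 = 0.
The discriminant is 9 + 16·54405 = 870489, and √870489 = 933.
So n = (3 + 933) / 8 = 936/8 = 117.
Check: 117·(4·117 − 3) = 54405. ✓

117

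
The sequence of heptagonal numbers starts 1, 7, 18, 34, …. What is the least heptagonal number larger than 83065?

83448

Solve n(5n−3)/2 > 83065 for integer n.
The largest n with value ≤ 83065 is 182 (since 82537 ≤ 83065 < 83448), so the first above is n = 183, value 83448.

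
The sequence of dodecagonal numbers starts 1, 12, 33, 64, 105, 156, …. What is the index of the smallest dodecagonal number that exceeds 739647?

386

Solve n(5n−4) > 739647 for integer n.
The largest n with value ≤ 739647 is 385 (since 739585 ≤ 739647 < 743436), so the first above is n = 386, value 743436.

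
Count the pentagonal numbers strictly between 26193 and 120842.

151

The n-th pentagonal number is n(3n−1)/2.
Smallest index with value > 26193: n = 133 (giving 26467).
Largest index with value < 120842: n = 283 (giving 119992).
Indices 133 through 283: 151 terms.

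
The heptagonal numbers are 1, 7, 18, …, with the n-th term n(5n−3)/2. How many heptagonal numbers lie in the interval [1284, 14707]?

55

The n-th heptagonal number is n(5n−3)/2.
Smallest index with value ≥ 1284: n = 23 (giving 1288).
Largest index with value ≤ 14707: n = 77 (giving 14707).
Indices 23 through 77: 55 terms.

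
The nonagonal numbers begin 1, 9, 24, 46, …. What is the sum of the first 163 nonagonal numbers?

5065714

Σ i(7i−5)/2 = (7Σi² − 5Σi) / 2 over i = 1..163.
Σi = 13366 and Σi² = 1456894.
(7·1456894 − 5·13366) / 2 = 10131428/2 = 5065714.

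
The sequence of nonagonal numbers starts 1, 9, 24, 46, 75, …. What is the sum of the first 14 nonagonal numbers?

3290

Σ i(7i−5)/2 = (7Σi² − 5Σi) / 2 over i = 1..14.
Σi = 105 and Σi² = 1015.
(7·1015 − 5·105) / 2 = 6580/2 = 3290.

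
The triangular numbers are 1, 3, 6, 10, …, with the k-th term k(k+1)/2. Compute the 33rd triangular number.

The 33rd triangular number is n(n+1)/2 with n = 33.
33·34/2 = 1122/2 = 561.

561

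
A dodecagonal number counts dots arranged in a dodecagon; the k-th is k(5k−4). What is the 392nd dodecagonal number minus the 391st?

3911

Consecutive dodecagonal numbers differ by 10n − 9: here 10·392 − 9 = 3911.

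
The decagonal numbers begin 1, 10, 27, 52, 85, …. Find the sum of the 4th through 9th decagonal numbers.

Σ i(4i−3) = 4Σi² − 3Σi over i = 4..9.
Σi = 45 − 6 = 39 and Σi² = 285 − 14 = 271.
4·271 − 3·39 = 967.

967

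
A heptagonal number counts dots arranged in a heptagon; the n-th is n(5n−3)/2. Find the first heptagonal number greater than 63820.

Solve n(5n−3)/2 > 63820 for integer n.
The largest n with value ≤ 63820 is 160 (since 63760 ≤ 63820 < 64561), so the first above is n = 161, value 64561.

64561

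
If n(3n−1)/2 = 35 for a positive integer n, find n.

Set n(3n−1)/2 = 35, giving 3n² − n − 70 = 0.
The discriminant is 1 + 24·35 = 841, and √841 = 29.
So n = (1 + 29) / 6 = 30/6 = 5.

5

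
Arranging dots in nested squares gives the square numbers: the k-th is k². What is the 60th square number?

3600

60² = 3600.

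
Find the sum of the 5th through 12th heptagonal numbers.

1448

Σ i(5i−3)/2 = (5Σi² − 3Σi) / 2 over i = 5..12.
Σi = 78 − 10 = 68 and Σi² = 650 − 30 = 620.
(5·620 − 3·68) / 2 = 2896/2 = 1448.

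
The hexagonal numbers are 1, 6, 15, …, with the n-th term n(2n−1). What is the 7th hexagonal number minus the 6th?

25

Consecutive hexagonal numbers differ by 4n − 3: here 4·7 − 3 = 25.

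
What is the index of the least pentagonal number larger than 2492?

Solve n(3n−1)/2 > 2492 for integer n.
The largest n with value ≤ 2492 is 40 (since 2380 ≤ 2492 < 2501), so the first above is n = 41, value 2501.

41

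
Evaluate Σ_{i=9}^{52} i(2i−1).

94710

Σ i(2i−1) = 2Σi² − Σi over i = 9..52.
Σi = 1378 − 36 = 1342 and Σi² = 48230 − 204 = 48026.
2·48026 − 1·1342 = 94710.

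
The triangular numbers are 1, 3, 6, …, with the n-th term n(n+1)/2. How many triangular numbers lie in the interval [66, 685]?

26

The n-th triangular number is n(n+1)/2.
Smallest index with value ≥ 66: n = 11 (giving 66).
Largest index with value ≤ 685: n = 36 (giving 666).
Indices 11 through 36: 26 terms.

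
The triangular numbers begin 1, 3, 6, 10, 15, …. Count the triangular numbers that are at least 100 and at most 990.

The n-th triangular number is n(n+1)/2.
Smallest index with value ≥ 100: n = 14 (giving 105).
Largest index with value ≤ 990: n = 44 (giving 990).
Indices 14 through 44: 31 terms.

31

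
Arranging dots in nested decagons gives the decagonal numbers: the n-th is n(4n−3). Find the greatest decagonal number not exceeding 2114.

2047

Solve n(4n−3) ≤ 2114 for integer n.
n = 23 gives 2047 ≤ 2114, while n = 24 gives 2232 > 2114; so the answer is 2047.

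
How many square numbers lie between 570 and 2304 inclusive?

The n-th square number is n².
Smallest index with value ≥ 570: n = 24 (giving 576).
Largest index with value ≤ 2304: n = 48 (giving 2304).
Indices 24 through 48: 25 terms.

25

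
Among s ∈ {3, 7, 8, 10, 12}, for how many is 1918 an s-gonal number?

s = 3: P(3, 61) = 1891 and P(3, 62) = 1953; 1918 is not s-gonal.
s = 7: P(7, 28) = 1918. ✓
s = 8: P(8, 25) = 1825 and P(8, 26) = 1976; 1918 is not s-gonal.
s = 10: P(10, 22) = 1870 and P(10, 23) = 2047; 1918 is not s-gonal.
s = 12: P(12, 19) = 1729 and P(12, 20) = 1920; 1918 is not s-gonal.
Hits: s ∈ {7} → 1.

1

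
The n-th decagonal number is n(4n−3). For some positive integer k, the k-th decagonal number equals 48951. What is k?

111

Set n(4n−3) = 48951, giving 4n² − 3n − 48951 = 0.
So n = (3 + 885) / 8 = 888/8 = 111.
Check: 111·(4·111 − 3) = 48951. ✓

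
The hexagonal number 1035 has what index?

Set n(2n−1) = 1035, giving 2n² − n − 1035 = 0.
The discriminant is 1 + 8·1035 = 8281, and √8281 = 91.
So n = (1 + 91) / 4 = 92/4 = 23.
Check: 23·(2·23 − 1) = 1035. ✓

23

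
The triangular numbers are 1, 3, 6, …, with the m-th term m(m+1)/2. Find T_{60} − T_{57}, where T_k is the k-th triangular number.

177

60·61/2 = 1830 and 57·58/2 = 1653.
Difference: 1830 − 1653 = 177.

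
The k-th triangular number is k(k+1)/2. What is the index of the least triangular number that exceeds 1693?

Solve n(n+1)/2 > 1693 for integer n.
The largest n with value ≤ 1693 is 57 (since 1653 ≤ 1693 < 1711), so the first above is n = 58, value 1711.

58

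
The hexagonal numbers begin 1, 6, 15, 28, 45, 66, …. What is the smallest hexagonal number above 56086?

Solve n(2n−1) > 56086 for integer n.
The largest n with value ≤ 56086 is 167 (since 55611 ≤ 56086 < 56280), so the first above is n = 168, value 56280.

56280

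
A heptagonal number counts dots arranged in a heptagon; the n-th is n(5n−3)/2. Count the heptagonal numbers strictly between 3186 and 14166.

The n-th heptagonal number is n(5n−3)/2.
Smallest index with value > 3186: n = 37 (giving 3367).
Largest index with value < 14166: n = 75 (giving 13950).
Indices 37 through 75: 39 terms.

39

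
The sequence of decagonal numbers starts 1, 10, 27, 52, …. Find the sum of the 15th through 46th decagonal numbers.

127056

Σ i(4i−3) = 4Σi² − 3Σi over i = 15..46.
Σi = 1081 − 105 = 976 and Σi² = 33511 − 1015 = 32496.
4·32496 − 3·976 = 127056.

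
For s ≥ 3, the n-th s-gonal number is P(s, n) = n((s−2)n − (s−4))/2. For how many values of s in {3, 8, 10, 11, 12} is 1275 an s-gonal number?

1

s = 3: P(3, 50) = 1275. ✓
s = 8: P(8, 20) = 1160 and P(8, 21) = 1281; 1275 is not s-gonal.
s = 10: P(10, 18) = 1242 and P(10, 19) = 1387; 1275 is not s-gonal.
s = 11: P(11, 17) = 1241 and P(11, 18) = 1395; 1275 is not s-gonal.
s = 12: P(12, 16) = 1216 and P(12, 17) = 1377; 1275 is not s-gonal.
Hits: s ∈ {3} → 1.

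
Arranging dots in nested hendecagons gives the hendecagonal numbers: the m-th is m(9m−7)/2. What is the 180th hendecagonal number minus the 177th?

4809

180·(9·180 − 7)/2 = 145170 and 177·(9·177 − 7)/2 = 140361.
Difference: 145170 − 140361 = 4809.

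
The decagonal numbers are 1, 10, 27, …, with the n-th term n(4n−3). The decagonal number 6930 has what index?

42

Set n(4n−3) = 6930, giving 4n² − 3n − 6930 = 0.
The discriminant is 9 + 16·6930 = 110889, and √110889 = 333.
So n = (3 + 333) / 8 = 336/8 = 42.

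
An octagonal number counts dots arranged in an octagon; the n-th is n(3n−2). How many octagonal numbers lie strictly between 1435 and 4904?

18

The n-th octagonal number is n(3n−2).
Smallest index with value > 1435: n = 23 (giving 1541).
Largest index with value < 4904: n = 40 (giving 4720).
Indices 23 through 40: 18 terms.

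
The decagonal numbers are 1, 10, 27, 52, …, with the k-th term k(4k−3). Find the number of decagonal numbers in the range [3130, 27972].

56

The n-th decagonal number is n(4n−3).
Smallest index with value ≥ 3130: n = 29 (giving 3277).
Largest index with value ≤ 27972: n = 84 (giving 27972).
Indices 29 through 84: 56 terms.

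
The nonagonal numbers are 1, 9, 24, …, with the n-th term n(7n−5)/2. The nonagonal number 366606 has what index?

324

Set n(7n−5)/2 = 366606, giving 7n² − 5n − 733212 = 0.
The discriminant is 25 + 56·366606 = 20529961, and √20529961 = 4531.
So n = (5 + 4531) / 14 = 4536/14 = 324.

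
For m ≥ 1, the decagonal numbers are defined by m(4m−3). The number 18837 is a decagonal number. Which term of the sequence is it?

69

Set n(4n−3) = 18837, giving 4n² − 3n − 18837 = 0.
So n = (3 + 549) / 8 = 552/8 = 69.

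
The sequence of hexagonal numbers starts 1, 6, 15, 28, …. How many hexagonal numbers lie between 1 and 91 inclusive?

7

The n-th hexagonal number is n(2n−1).
Smallest index with value ≥ 1: n = 1 (giving 1).
Largest index with value ≤ 91: n = 7 (giving 91).
Indices 1 through 7: 7 terms.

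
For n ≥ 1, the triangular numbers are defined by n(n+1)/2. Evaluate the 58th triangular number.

The 58th triangular number is n(n+1)/2 with n = 58.
58·59/2 = 3422/2 = 1711.

1711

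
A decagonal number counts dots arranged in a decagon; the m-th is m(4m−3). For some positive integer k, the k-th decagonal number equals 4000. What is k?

Set n(4n−3) = 4000, giving 4n² − 3n − 4000 = 0.
So n = (3 + 253) / 8 = 256/8 = 32.
Check: 32·(4·32 − 3) = 4000. ✓

32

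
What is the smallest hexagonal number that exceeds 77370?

77421

Solve n(2n−1) > 77370 for integer n.
The largest n with value ≤ 77370 is 196 (since 76636 ≤ 77370 < 77421), so the first above is n = 197, value 77421.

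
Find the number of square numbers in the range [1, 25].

The n-th square number is n².
Smallest index with value ≥ 1: n = 1 (giving 1).
Largest index with value ≤ 25: n = 5 (giving 25).
Indices 1 through 5: 5 terms.

5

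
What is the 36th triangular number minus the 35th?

Consecutive triangular numbers differ by n: T_{36} − T_{35} = 36.

36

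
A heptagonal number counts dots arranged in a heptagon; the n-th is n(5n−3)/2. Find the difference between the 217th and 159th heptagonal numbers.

54433

217·(5·217 − 3)/2 = 117397 and 159·(5·159 − 3)/2 = 62964.
Difference: 117397 − 62964 = 54433.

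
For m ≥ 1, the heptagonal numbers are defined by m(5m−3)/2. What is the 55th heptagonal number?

7480

The 55th heptagonal number is n(5n−3)/2 with n = 55.
55·(5·55 − 3)/2 = 55·272/2 = 55·136 = 7480.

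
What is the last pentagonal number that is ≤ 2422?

2380

Solve n(3n−1)/2 ≤ 2422 for integer n.
n = 40 gives 2380 ≤ 2422, while n = 41 gives 2501 > 2422; so the answer is 2380.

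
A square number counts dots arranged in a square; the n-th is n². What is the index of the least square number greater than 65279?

Solve n² > 65279 for integer n.
The largest n with value ≤ 65279 is 255 (since 65025 ≤ 65279 < 65536), so the first above is n = 256, value 65536.

256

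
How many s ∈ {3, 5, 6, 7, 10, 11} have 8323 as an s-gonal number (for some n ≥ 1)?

1

s = 3: P(3, 128) = 8256 and P(3, 129) = 8385; 8323 is not s-gonal.
s = 5: P(5, 74) = 8177 and P(5, 75) = 8400; 8323 is not s-gonal.
s = 6: P(6, 64) = 8128 and P(6, 65) = 8385; 8323 is not s-gonal.
s = 7: P(7, 58) = 8323. ✓
s = 10: P(10, 45) = 7965 and P(10, 46) = 8326; 8323 is not s-gonal.
s = 11: P(11, 43) = 8170 and P(11, 44) = 8558; 8323 is not s-gonal.
Hits: s ∈ {7} → 1.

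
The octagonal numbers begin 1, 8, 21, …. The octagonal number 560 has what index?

14

Set n(3n−2) = 560, giving 3n² − 2n − 560 = 0.
The discriminant is 4 + 12·560 = 6724, and √6724 = 82.
So n = (2 + 82) / 6 = 84/6 = 14.
Check: 14·(3·14 − 2) = 560. ✓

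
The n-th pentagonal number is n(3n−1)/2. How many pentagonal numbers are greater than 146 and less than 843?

The n-th pentagonal number is n(3n−1)/2.
Smallest index with value > 146: n = 11 (giving 176).
Largest index with value < 843: n = 23 (giving 782).
Indices 11 through 23: 13 terms.

13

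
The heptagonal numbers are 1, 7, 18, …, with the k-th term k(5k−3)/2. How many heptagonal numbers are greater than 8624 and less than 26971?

The n-th heptagonal number is n(5n−3)/2.
Smallest index with value > 8624: n = 60 (giving 8910).
Largest index with value < 26971: n = 104 (giving 26884).
Indices 60 through 104: 45 terms.

45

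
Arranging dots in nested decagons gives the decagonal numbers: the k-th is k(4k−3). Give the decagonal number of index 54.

The 54th decagonal number is n(4n−3) with n = 54.
54·(4·54 − 3) = 54·213 = 11502.

11502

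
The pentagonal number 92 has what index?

Set n(3n−1)/2 = 92, giving 3n² − n − 184 = 0.
The discriminant is 1 + 24·92 = 2209, and √2209 = 47.
So n = (1 + 47) / 6 = 48/6 = 8.

8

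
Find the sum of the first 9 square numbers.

Σ_{i=1}^{9} i² = 9·10·19/6 = 285.

285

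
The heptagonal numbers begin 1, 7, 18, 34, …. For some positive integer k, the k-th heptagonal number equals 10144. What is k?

Set n(5n−3)/2 = 10144, giving 5n² − 3n − 20288 = 0.
The discriminant is 9 + 40·10144 = 405769, and √405769 = 637.
So n = (3 + 637) / 10 = 640/10 = 64.

64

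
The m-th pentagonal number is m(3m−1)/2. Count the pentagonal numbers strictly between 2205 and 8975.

39

The n-th pentagonal number is n(3n−1)/2.
Smallest index with value > 2205: n = 39 (giving 2262).
Largest index with value < 8975: n = 77 (giving 8855).
Indices 39 through 77: 39 terms.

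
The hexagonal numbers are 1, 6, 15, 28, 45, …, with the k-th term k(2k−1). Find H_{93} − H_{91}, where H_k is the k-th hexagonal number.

734

93·(2·93 − 1) = 17205 and 91·(2·91 − 1) = 16471.
Difference: 17205 − 16471 = 734.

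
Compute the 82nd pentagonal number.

The 82nd pentagonal number is n(3n−1)/2 with n = 82.
82·(3·82 − 1)/2 = 82·245/2 = 10045.

10045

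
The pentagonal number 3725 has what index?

Set n(3n−1)/2 = 3725, giving 3n² − n − 7450 = 0.
The discriminant is 1 + 24·3725 = 89401, and √89401 = 299.
So n = (1 + 299) / 6 = 300/6 = 50.
Check: 50·(3·50 − 1)/2 = 3725. ✓

50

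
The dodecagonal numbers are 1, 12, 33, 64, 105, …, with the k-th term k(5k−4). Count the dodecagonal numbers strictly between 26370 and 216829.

The n-th dodecagonal number is n(5n−4).
Smallest index with value > 26370: n = 74 (giving 27084).
Largest index with value < 216829: n = 208 (giving 215488).
Indices 74 through 208: 135 terms.

135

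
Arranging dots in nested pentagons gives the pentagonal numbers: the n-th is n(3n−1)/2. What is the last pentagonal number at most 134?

Solve n(3n−1)/2 ≤ 134 for integer n.
n = 9 gives 117 ≤ 134, while n = 10 gives 145 > 134; so the answer is 117.

117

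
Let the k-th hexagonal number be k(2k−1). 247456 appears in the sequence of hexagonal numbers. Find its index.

Set n(2n−1) = 247456, giving 2n² − n − 247456 = 0.
The discriminant is 1 + 8·247456 = 1979649, and √1979649 = 1407.
So n = (1 + 1407) / 4 = 1408/4 = 352.

352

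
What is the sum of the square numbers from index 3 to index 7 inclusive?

135

Σ_{i=3}^{7} i² = 140 − 5 = 135.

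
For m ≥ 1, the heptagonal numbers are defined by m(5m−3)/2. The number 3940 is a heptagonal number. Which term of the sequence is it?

40

Set n(5n−3)/2 = 3940, giving 5n² − 3n − 7880 = 0.
So n = (3 + 397) / 10 = 400/10 = 40.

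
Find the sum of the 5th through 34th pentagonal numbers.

Σ i(3i−1)/2 = (3Σi² − Σi) / 2 over i = 5..34.
Σi = 595 − 10 = 585 and Σi² = 13685 − 30 = 13655.
(3·13655 − 1·585) / 2 = 40380/2 = 20190.

20190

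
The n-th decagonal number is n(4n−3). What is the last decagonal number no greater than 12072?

Solve n(4n−3) ≤ 12072 for integer n.
n = 55 gives 11935 ≤ 12072, while n = 56 gives 12376 > 12072; so the answer is 11935.

11935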